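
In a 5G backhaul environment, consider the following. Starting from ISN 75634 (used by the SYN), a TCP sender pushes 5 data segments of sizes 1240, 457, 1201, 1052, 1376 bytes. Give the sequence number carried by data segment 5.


The SYN occupies sequence number ISN = 75634, so the first data byte is ISN + 1 = 75635.
SEQ of data segment i = (ISN + 1) + sum of payload sizes of segments 1..i-1.
Segment 1: SEQ = 75635, payload = 1240 bytes
Segment 2: SEQ = 76875, payload = 457 bytes
Segment 3: SEQ = 77332, payload = 1201 bytes
Segment 4: SEQ = 78533, payload = 1052 bytes
Segment 5: SEQ = 79585, payload = 1376 bytes
SEQ of segment 5 = 75635 + 1240 + 457 + 1201 + 1052 = 79585

79585


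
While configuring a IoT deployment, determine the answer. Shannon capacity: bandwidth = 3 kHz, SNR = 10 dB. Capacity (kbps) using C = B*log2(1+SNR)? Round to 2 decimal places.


Given: B = 3 kHz, SNR = 10 dB
SNR linear = 10^(10/10) = 10
1 + SNR = 11
log2(11) = 3.4594316186
C = 3 * 1000 * 3.4594316186 = 10378.2949 bps
C = 10.378295 kbps -> 10.38 kbps (2 dp)

10.38


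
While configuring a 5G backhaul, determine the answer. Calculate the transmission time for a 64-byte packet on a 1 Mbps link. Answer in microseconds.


Given: packet = 64 bytes, bandwidth = 1 Mbps
Packet in bits = 64 * 8 = 512 bits
Bandwidth = 1 * 10^6 = 1000000 bps
Time = 512 / 1000000 seconds
Time in us = 512 * 10^6 / 1000000 = 512

512


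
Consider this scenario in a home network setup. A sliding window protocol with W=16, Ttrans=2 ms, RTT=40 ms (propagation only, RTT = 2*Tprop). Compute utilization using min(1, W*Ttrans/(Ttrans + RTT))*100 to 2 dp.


Given: W = 16, Ttrans = 2 ms, RTT = 40 ms (= 2 * Tprop, Tprop = 20 ms)
Cycle time = Ttrans + RTT = 2 + 40 = 42 ms (first packet sent until its ACK returns)
W * Ttrans = 16 * 2 = 32 ms of sending per cycle
W * Ttrans / (Ttrans + RTT) = 32 / 42 = 0.761905
U = min(1, 0.761905) = 0.761905
U% = 76.19%

76.19


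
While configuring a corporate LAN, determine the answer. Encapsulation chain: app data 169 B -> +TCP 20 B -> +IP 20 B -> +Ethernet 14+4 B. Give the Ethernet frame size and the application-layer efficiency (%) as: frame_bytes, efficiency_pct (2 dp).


TCP segment = 169 + 20 = 189 B
IP packet = 189 + 20 = 209 B
Ethernet frame = 209 + 14 + 4 = 227 B
Efficiency = app / frame = 169 / 227 = 0.744493 = 74.4493% -> 74.45% (2 dp)

227, 74.45


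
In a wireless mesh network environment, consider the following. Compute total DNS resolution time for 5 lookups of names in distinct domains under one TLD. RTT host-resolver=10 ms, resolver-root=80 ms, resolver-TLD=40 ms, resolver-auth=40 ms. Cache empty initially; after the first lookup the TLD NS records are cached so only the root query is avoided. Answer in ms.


Lookup 1 (cold cache): local + root + TLD + auth = 10 + 80 + 40 + 40 = 170 ms
Lookups 2..5 (TLD NS cached -> skip root; new domain -> still ask TLD and auth): local + TLD + auth = 10 + 40 + 40 = 90 ms each
Remaining 4 lookups: 4 * 90 = 360 ms
Total = 170 + 360 = 530 ms

530


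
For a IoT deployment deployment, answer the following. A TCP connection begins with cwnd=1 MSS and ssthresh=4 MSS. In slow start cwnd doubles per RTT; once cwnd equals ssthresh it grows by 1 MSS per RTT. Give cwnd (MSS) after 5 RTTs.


RTT 0: cwnd = 1 MSS (initial)
RTT 1: cwnd = 2 MSS (slow start, doubled)
RTT 2: cwnd = 4 MSS (slow start, doubled)
RTT 3: cwnd = 5 MSS (congestion avoidance, +1)
RTT 4: cwnd = 6 MSS (congestion avoidance, +1)
RTT 5: cwnd = 7 MSS (congestion avoidance, +1)

7


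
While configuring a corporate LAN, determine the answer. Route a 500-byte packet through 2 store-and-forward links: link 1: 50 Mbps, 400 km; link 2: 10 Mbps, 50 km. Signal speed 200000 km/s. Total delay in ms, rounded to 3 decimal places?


Packet = 500 bytes = 4000 bits. Store-and-forward: sum (t_trans + t_prop) per link.
Link 1: t_trans = 4000/(50*10^6) s = 0.0800 ms; t_prop = 400/200000 s = 2.0000 ms; subtotal = 2.0800 ms
Link 2: t_trans = 4000/(10*10^6) s = 0.4000 ms; t_prop = 50/200000 s = 0.2500 ms; subtotal = 0.6500 ms
End-to-end = 2.0800 + 0.6500 = 2.7300 ms -> 2.730 ms (3 dp)

2.730


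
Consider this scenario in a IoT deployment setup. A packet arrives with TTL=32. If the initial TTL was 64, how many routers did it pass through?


Given: initial TTL = 64, received TTL = 32
Hops = initial TTL - received TTL
Hops = 64 - 32 = 32

32


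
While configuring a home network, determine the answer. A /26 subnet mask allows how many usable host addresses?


Given: subnet mask /26
Host bits = 32 - 26 = 6
Total addresses = 2^6 = 64
Usable hosts = 64 - 2 (network + broadcast) = 62

62


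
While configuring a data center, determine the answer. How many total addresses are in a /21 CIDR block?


Given: CIDR prefix /21
Host bits = 32 - 21 = 11
Total addresses = 2^11 = 2048

2048


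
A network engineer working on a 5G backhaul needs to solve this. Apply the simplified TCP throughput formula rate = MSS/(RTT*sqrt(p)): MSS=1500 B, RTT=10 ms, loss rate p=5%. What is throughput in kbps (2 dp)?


Given: MSS = 1500 bytes, RTT = 10 ms, loss = 5%
RTT in seconds = 10 / 1000 = 0.01
Loss rate = 5% = 0.05
sqrt(loss) = sqrt(0.05) = 0.223606797750
Throughput (bytes/s) = 1500 / (0.01 * 0.223606797750) = 670820.3932
Throughput (kbps) = 670820.3932 * 8 / 1000 = 5366.563146 -> 5366.56 kbps (2 dp)

5366.56


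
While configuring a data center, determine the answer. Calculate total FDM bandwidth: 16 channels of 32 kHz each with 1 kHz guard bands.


Given: 16 channels, 32 kHz each, guard = 1 kHz
Channel bandwidth = 16 * 32 = 512 kHz
Guard bands = 15 gaps * 1 kHz = 15 kHz
Total = 512 + 15 = 527 kHz

527


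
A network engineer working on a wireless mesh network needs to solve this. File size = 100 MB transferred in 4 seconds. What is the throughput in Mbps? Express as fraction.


Given: file = 100 MB, time = 4 s
File in Mb = 100 * 8 = 800 Mb
Throughput = 800 / 4 Mbps
Throughput = 200 Mbps

200


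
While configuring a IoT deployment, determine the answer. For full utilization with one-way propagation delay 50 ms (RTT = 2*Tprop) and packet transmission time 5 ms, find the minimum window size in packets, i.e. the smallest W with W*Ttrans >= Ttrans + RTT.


Given: Ttrans = 5 ms, RTT = 100 ms (= 2 * Tprop, Tprop = 50 ms)
Time until first ACK returns = Ttrans + RTT = 5 + 100 = 105 ms
Need W * Ttrans >= Ttrans + RTT  ->  W >= (Ttrans + RTT) / Ttrans
(Ttrans + RTT) / Ttrans = 105 / 5 = 21
W_min = ceil(21) = 21

21


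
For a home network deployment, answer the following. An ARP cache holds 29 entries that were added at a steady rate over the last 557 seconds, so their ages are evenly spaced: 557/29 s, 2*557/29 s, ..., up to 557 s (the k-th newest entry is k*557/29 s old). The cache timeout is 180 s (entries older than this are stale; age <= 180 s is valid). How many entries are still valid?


Ages are k * 557/29 s for k = 1..29 (spacing = 19.2069 s).
Entry k is valid iff k * 557/29 <= 180 iff k <= 29 * 180 / 557 = 9.3716
n_valid = floor(9.3716) = 9
(n_stale = 29 - 9 = 20)

9


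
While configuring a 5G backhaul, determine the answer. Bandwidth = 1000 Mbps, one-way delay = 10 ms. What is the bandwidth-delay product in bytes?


Given: bandwidth = 1000 Mbps, delay = 10 ms
BDP in bits = 1000 * 10^6 * 10 / 1000
BDP in bits = 10000000
BDP in bytes = 10000000 / 8 = 1250000

1250000


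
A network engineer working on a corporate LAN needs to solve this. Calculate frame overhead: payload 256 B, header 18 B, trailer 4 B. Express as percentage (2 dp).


Given: payload = 256 B, header = 18 B, trailer = 4 B
Overhead bytes = header + trailer = 18 + 4 = 22
Total frame = payload + overhead = 256 + 22 = 278
Overhead % = 22 / 278 * 100 = 7.9137% -> 7.91% (2 dp)

7.91


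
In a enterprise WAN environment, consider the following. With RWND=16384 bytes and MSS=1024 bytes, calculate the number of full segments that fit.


Given: RWND = 16384 bytes, MSS = 1024 bytes
Full segments = floor(RWND / MSS)
Full segments = floor(16384 / 1024)
Full segments = floor(16.0) = 16

16


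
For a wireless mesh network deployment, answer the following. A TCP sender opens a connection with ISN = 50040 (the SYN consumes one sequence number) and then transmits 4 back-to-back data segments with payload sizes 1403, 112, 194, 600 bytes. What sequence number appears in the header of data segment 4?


The SYN occupies sequence number ISN = 50040, so the first data byte is ISN + 1 = 50041.
SEQ of data segment i = (ISN + 1) + sum of payload sizes of segments 1..i-1.
Segment 1: SEQ = 50041, payload = 1403 bytes
Segment 2: SEQ = 51444, payload = 112 bytes
Segment 3: SEQ = 51556, payload = 194 bytes
Segment 4: SEQ = 51750, payload = 600 bytes
SEQ of segment 4 = 50041 + 1403 + 112 + 194 = 51750

51750


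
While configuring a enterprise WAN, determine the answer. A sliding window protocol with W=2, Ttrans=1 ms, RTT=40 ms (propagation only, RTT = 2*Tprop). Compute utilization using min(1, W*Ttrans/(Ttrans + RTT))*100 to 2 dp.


Given: W = 2, Ttrans = 1 ms, RTT = 40 ms (= 2 * Tprop, Tprop = 20 ms)
Cycle time = Ttrans + RTT = 1 + 40 = 41 ms (first packet sent until its ACK returns)
W * Ttrans = 2 * 1 = 2 ms of sending per cycle
W * Ttrans / (Ttrans + RTT) = 2 / 41 = 0.048780
U = min(1, 0.048780) = 0.048780
U% = 4.88%

4.88


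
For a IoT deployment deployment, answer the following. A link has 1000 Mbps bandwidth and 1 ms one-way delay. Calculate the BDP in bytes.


Given: bandwidth = 1000 Mbps, delay = 1 ms
BDP in bits = 1000 * 10^6 * 1 / 1000
BDP in bits = 1000000
BDP in bytes = 1000000 / 8 = 125000

125000


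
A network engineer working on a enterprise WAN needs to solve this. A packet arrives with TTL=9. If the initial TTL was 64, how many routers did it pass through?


Given: initial TTL = 64, received TTL = 9
Hops = initial TTL - received TTL
Hops = 64 - 9 = 55

55


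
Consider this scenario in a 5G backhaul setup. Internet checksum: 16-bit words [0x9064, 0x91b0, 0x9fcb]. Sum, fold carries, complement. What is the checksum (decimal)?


Given words: [0x9064, 0x91b0, 0x9fcb]
Step 1: Sum all words
Raw sum = 36964 + 37296 + 40907 = 115167
Step 2: Fold carry: (49631 + 1) = 49632
One's complement = ~49632 & 0xFFFF = 15903

15903


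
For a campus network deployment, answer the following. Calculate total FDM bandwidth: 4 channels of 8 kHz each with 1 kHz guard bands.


Given: 4 channels, 8 kHz each, guard = 1 kHz
Channel bandwidth = 4 * 8 = 32 kHz
Guard bands = 3 gaps * 1 kHz = 3 kHz
Total = 32 + 3 = 35 kHz

35


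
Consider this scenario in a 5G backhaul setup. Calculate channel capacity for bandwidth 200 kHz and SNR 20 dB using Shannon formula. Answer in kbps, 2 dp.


Given: B = 200 kHz, SNR = 20 dB
SNR linear = 10^(20/10) = 100
1 + SNR = 101
log2(101) = 6.6582114828
C = 200 * 1000 * 6.6582114828 = 1331642.2966 bps
C = 1331.642297 kbps -> 1331.64 kbps (2 dp)

1331.64


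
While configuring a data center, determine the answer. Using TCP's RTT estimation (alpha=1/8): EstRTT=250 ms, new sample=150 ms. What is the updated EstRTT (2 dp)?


Given: EstRTT = 250 ms, SampleRTT = 150 ms, alpha = 1/8
New EstRTT = (1 - alpha) * EstRTT + alpha * SampleRTT
(7/8) * 250 = 218.75
(1/8) * 150 = 18.75
New EstRTT = 218.75 + 18.75 = 237.5 ms -> 237.50 ms (2 dp)

237.50


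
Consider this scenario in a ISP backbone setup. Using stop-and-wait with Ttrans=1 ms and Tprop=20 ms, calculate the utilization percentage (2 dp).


Given: Ttrans = 1 ms, Tprop = 20 ms
RTT = 2 * Tprop = 2 * 20 = 40 ms
U = Ttrans / (Ttrans + RTT)
U = 1 / (1 + 40)
U = 1 / 41 = 0.02439
U% = 2.44%

2.44


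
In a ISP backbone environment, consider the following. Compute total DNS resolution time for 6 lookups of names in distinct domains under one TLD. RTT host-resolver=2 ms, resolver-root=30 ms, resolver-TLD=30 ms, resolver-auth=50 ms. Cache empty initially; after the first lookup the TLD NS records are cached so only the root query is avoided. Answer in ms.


Lookup 1 (cold cache): local + root + TLD + auth = 2 + 30 + 30 + 50 = 112 ms
Lookups 2..6 (TLD NS cached -> skip root; new domain -> still ask TLD and auth): local + TLD + auth = 2 + 30 + 50 = 82 ms each
Remaining 5 lookups: 5 * 82 = 410 ms
Total = 112 + 410 = 522 ms

522


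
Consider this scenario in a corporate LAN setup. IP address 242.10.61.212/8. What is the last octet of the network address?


Given: IP = 242.10.61.212, prefix = /8
Subnet mask = 255.0.0.0
Last octet of IP: 212
Last octet of mask: 0
Network last octet = 212 AND 0 = 0

0


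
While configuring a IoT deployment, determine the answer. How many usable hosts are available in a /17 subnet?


Given: subnet mask /17
Host bits = 32 - 17 = 15
Total addresses = 2^15 = 32768
Usable hosts = 32768 - 2 (network + broadcast) = 32766

32766


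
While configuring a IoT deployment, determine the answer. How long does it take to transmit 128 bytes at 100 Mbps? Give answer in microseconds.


Given: packet = 128 bytes, bandwidth = 100 Mbps
Packet in bits = 128 * 8 = 1024 bits
Bandwidth = 100 * 10^6 = 100000000 bps
Time = 1024 / 100000000 seconds
Time in us = 1024 * 10^6 / 100000000 = 10.24

10.24


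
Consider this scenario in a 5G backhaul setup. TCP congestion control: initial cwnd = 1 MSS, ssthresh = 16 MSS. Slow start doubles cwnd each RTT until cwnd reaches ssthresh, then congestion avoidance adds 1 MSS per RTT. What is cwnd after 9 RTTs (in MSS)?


RTT 0: cwnd = 1 MSS (initial)
RTT 1: cwnd = 2 MSS (slow start, doubled)
RTT 2: cwnd = 4 MSS (slow start, doubled)
RTT 3: cwnd = 8 MSS (slow start, doubled)
RTT 4: cwnd = 16 MSS (slow start, doubled)
RTT 5: cwnd = 17 MSS (congestion avoidance, +1)
RTT 6: cwnd = 18 MSS (congestion avoidance, +1)
RTT 7: cwnd = 19 MSS (congestion avoidance, +1)
RTT 8: cwnd = 20 MSS (congestion avoidance, +1)
RTT 9: cwnd = 21 MSS (congestion avoidance, +1)

21


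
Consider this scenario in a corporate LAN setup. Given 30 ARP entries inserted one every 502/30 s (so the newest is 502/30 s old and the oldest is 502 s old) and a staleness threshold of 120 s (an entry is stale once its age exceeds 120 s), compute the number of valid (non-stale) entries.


Ages are k * 502/30 s for k = 1..30 (spacing = 16.7333 s).
Entry k is valid iff k * 502/30 <= 120 iff k <= 30 * 120 / 502 = 7.1713
n_valid = floor(7.1713) = 7
(n_stale = 30 - 7 = 23)

7


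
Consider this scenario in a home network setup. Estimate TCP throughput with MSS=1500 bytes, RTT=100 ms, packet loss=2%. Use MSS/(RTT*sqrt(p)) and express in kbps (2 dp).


Given: MSS = 1500 bytes, RTT = 100 ms, loss = 2%
RTT in seconds = 100 / 1000 = 0.1
Loss rate = 2% = 0.02
sqrt(loss) = sqrt(0.02) = 0.141421356237
Throughput (bytes/s) = 1500 / (0.1 * 0.141421356237) = 106066.0172
Throughput (kbps) = 106066.0172 * 8 / 1000 = 848.528137 -> 848.53 kbps (2 dp)

848.53


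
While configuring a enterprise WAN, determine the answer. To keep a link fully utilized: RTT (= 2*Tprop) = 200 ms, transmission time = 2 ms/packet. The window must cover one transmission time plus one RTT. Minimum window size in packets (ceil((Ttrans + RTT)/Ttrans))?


Given: Ttrans = 2 ms, RTT = 200 ms (= 2 * Tprop, Tprop = 100 ms)
Time until first ACK returns = Ttrans + RTT = 2 + 200 = 202 ms
Need W * Ttrans >= Ttrans + RTT  ->  W >= (Ttrans + RTT) / Ttrans
(Ttrans + RTT) / Ttrans = 202 / 2 = 101
W_min = ceil(101) = 101

101


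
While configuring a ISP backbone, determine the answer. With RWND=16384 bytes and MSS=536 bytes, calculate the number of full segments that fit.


Given: RWND = 16384 bytes, MSS = 536 bytes
Full segments = floor(RWND / MSS)
Full segments = floor(16384 / 536)
Full segments = floor(30.5672) = 30

30


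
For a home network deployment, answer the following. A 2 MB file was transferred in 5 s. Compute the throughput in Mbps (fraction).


Given: file = 2 MB, time = 5 s
File in Mb = 2 * 8 = 16 Mb
Throughput = 16 / 5 Mbps
Throughput = 16/5 Mbps

16/5


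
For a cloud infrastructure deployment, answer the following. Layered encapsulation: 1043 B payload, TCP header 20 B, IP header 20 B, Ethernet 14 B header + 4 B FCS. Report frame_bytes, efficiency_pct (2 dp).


TCP segment = 1043 + 20 = 1063 B
IP packet = 1063 + 20 = 1083 B
Ethernet frame = 1083 + 14 + 4 = 1101 B
Efficiency = app / frame = 1043 / 1101 = 0.947321 = 94.7321% -> 94.73% (2 dp)

1101, 94.73


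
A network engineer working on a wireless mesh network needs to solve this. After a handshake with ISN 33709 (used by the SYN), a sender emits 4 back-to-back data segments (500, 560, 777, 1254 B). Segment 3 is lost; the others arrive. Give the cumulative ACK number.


SYN uses sequence number 33709; first data byte = ISN + 1 = 33710.
Segment 1: SEQ = 33710, len = 500 B, covers [33710, 34209]
Segment 2: SEQ = 34210, len = 560 B, covers [34210, 34769]
Segment 3: SEQ = 34770, len = 777 B, covers [34770, 35546] [LOST]
Segment 4: SEQ = 35547, len = 1254 B, covers [35547, 36800]
In-order data received: bytes [33710, 34769] (segments 1..2).
Segment 3 missing -> gap begins at byte 34770; later segments buffered out of order.
Cumulative ACK = next expected in-order byte = 33710 + 500 + 560 = 34770

34770


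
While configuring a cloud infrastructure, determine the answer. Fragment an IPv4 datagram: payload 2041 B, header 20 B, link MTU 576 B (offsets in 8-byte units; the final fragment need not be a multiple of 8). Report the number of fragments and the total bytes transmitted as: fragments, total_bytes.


Max data per non-final fragment = floor((MTU - header)/8)*8 = floor((576 - 20)/8)*8 = floor(556/8)*8 = 552 B
Final fragment needs no 8-byte alignment: it can carry up to MTU - header = 556 B
Non-final fragments needed = ceil((payload - 556) / 552) = ceil(1485/552) = ceil(2.6902) = 3
Number of fragments = 3 + 1 = 4
Fragment sizes (data): 3 * 552 B + 385 B (last, 385 <= 556 OK)
Total bytes sent = payload + n_frags * header = 2041 + 4*20 = 2041 + 80 = 2121 B

4, 2121


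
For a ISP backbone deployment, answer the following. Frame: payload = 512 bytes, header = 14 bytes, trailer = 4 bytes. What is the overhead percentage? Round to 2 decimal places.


Given: payload = 512 B, header = 14 B, trailer = 4 B
Overhead bytes = header + trailer = 14 + 4 = 18
Total frame = payload + overhead = 512 + 18 = 530
Overhead % = 18 / 530 * 100 = 3.3962% -> 3.40% (2 dp)

3.40


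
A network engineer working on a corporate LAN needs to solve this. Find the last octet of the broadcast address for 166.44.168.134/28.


Given: IP = 166.44.168.134, prefix = /28
Host bits = 32 - 28 = 4
Network last octet = 134 AND mask = 128
Host part size = 2^4 - 1 = 15
Broadcast last octet = 128 OR 15 = 143

143


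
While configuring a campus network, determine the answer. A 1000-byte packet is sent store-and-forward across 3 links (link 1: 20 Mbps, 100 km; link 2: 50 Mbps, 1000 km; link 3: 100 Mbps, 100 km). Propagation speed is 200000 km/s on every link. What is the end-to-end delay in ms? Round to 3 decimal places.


Packet = 1000 bytes = 8000 bits. Store-and-forward: sum (t_trans + t_prop) per link.
Link 1: t_trans = 8000/(20*10^6) s = 0.4000 ms; t_prop = 100/200000 s = 0.5000 ms; subtotal = 0.9000 ms
Link 2: t_trans = 8000/(50*10^6) s = 0.1600 ms; t_prop = 1000/200000 s = 5.0000 ms; subtotal = 5.1600 ms
Link 3: t_trans = 8000/(100*10^6) s = 0.0800 ms; t_prop = 100/200000 s = 0.5000 ms; subtotal = 0.5800 ms
End-to-end = 0.9000 + 5.1600 + 0.5800 = 6.6400 ms -> 6.640 ms (3 dp)

6.640


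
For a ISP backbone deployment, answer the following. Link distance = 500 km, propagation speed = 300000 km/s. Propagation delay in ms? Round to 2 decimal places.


Given: distance = 500 km, speed = 300000 km/s
Delay = distance / speed = 500 / 300000 seconds
Delay in ms = 500 * 1000 / 300000
Delay = 1.6667 ms
Rounded to 2 dp = 1.67 ms

1.67


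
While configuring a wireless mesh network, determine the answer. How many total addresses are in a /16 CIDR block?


Given: CIDR prefix /16
Host bits = 32 - 16 = 16
Total addresses = 2^16 = 65536

65536


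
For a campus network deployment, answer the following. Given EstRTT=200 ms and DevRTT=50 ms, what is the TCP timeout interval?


Given: EstRTT = 200 ms, DevRTT = 50 ms
Timeout = EstRTT + 4 * DevRTT
4 * DevRTT = 4 * 50 = 200
Timeout = 200 + 200 = 400 ms

400


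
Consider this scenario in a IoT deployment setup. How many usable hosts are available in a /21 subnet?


Given: subnet mask /21
Host bits = 32 - 21 = 11
Total addresses = 2^11 = 2048
Usable hosts = 2048 - 2 (network + broadcast) = 2046

2046


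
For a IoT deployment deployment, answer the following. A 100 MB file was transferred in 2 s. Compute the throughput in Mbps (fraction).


Given: file = 100 MB, time = 2 s
File in Mb = 100 * 8 = 800 Mb
Throughput = 800 / 2 Mbps
Throughput = 400 Mbps

400


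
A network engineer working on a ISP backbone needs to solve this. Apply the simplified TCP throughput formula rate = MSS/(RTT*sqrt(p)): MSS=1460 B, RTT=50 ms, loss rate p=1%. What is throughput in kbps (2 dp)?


Given: MSS = 1460 bytes, RTT = 50 ms, loss = 1%
RTT in seconds = 50 / 1000 = 0.05
Loss rate = 1% = 0.01
sqrt(loss) = sqrt(0.01) = 0.1
Throughput (bytes/s) = 1460 / (0.05 * 0.1) = 292000.0000
Throughput (kbps) = 292000.0000 * 8 / 1000 = 2336.000000 -> 2336.00 kbps (2 dp)

2336.00


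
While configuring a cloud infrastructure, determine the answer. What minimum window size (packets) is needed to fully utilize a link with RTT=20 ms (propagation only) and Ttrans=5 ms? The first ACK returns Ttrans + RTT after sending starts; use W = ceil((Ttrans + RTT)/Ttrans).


Given: Ttrans = 5 ms, RTT = 20 ms (= 2 * Tprop, Tprop = 10 ms)
Time until first ACK returns = Ttrans + RTT = 5 + 20 = 25 ms
Need W * Ttrans >= Ttrans + RTT  ->  W >= (Ttrans + RTT) / Ttrans
(Ttrans + RTT) / Ttrans = 25 / 5 = 5
W_min = ceil(5) = 5

5


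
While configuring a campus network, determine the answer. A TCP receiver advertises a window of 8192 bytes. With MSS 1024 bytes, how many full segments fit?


Given: RWND = 8192 bytes, MSS = 1024 bytes
Full segments = floor(RWND / MSS)
Full segments = floor(8192 / 1024)
Full segments = floor(8.0) = 8

8


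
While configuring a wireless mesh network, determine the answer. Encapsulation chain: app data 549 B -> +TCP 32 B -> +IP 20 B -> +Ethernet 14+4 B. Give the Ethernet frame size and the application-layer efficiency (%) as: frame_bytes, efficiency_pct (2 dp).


TCP segment = 549 + 32 = 581 B
IP packet = 581 + 20 = 601 B
Ethernet frame = 601 + 14 + 4 = 619 B
Efficiency = app / frame = 549 / 619 = 0.886914 = 88.6914% -> 88.69% (2 dp)

619, 88.69


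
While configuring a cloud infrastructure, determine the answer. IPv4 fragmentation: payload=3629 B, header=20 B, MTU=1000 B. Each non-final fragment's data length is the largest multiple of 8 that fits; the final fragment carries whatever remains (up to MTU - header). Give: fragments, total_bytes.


Max data per non-final fragment = floor((MTU - header)/8)*8 = floor((1000 - 20)/8)*8 = floor(980/8)*8 = 976 B
Final fragment needs no 8-byte alignment: it can carry up to MTU - header = 980 B
Non-final fragments needed = ceil((payload - 980) / 976) = ceil(2649/976) = ceil(2.7141) = 3
Number of fragments = 3 + 1 = 4
Fragment sizes (data): 3 * 976 B + 701 B (last, 701 <= 980 OK)
Total bytes sent = payload + n_frags * header = 3629 + 4*20 = 3629 + 80 = 3709 B

4, 3709


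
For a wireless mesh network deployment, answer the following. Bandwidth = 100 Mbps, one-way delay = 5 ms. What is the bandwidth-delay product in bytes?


Given: bandwidth = 100 Mbps, delay = 5 ms
BDP in bits = 100 * 10^6 * 5 / 1000
BDP in bits = 500000
BDP in bytes = 500000 / 8 = 62500

62500


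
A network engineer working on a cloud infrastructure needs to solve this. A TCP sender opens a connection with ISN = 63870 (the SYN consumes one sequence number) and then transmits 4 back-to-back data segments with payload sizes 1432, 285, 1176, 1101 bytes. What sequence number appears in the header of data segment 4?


The SYN occupies sequence number ISN = 63870, so the first data byte is ISN + 1 = 63871.
SEQ of data segment i = (ISN + 1) + sum of payload sizes of segments 1..i-1.
Segment 1: SEQ = 63871, payload = 1432 bytes
Segment 2: SEQ = 65303, payload = 285 bytes
Segment 3: SEQ = 65588, payload = 1176 bytes
Segment 4: SEQ = 66764, payload = 1101 bytes
SEQ of segment 4 = 63871 + 1432 + 285 + 1176 = 66764

66764


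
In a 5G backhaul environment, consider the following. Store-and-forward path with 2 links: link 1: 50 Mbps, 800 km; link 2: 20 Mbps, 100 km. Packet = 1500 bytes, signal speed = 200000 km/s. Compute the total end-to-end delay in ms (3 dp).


Packet = 1500 bytes = 12000 bits. Store-and-forward: sum (t_trans + t_prop) per link.
Link 1: t_trans = 12000/(50*10^6) s = 0.2400 ms; t_prop = 800/200000 s = 4.0000 ms; subtotal = 4.2400 ms
Link 2: t_trans = 12000/(20*10^6) s = 0.6000 ms; t_prop = 100/200000 s = 0.5000 ms; subtotal = 1.1000 ms
End-to-end = 4.2400 + 1.1000 = 5.3400 ms -> 5.340 ms (3 dp)

5.340


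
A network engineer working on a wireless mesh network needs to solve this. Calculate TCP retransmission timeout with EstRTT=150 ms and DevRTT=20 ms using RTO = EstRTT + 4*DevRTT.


Given: EstRTT = 150 ms, DevRTT = 20 ms
Timeout = EstRTT + 4 * DevRTT
4 * DevRTT = 4 * 20 = 80
Timeout = 150 + 80 = 230 ms

230


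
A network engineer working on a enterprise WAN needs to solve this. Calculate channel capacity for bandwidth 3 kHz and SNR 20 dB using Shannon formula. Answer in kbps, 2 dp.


Given: B = 3 kHz, SNR = 20 dB
SNR linear = 10^(20/10) = 100
1 + SNR = 101
log2(101) = 6.6582114828
C = 3 * 1000 * 6.6582114828 = 19974.6344 bps
C = 19.974634 kbps -> 19.97 kbps (2 dp)

19.97


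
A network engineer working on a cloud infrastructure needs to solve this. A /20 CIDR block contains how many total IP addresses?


Given: CIDR prefix /20
Host bits = 32 - 20 = 12
Total addresses = 2^12 = 4096

4096


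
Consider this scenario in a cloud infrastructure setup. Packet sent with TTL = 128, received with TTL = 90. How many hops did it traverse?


Given: initial TTL = 128, received TTL = 90
Hops = initial TTL - received TTL
Hops = 128 - 90 = 38

38


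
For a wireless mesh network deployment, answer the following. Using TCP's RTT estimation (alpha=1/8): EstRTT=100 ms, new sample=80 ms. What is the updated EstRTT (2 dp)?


Given: EstRTT = 100 ms, SampleRTT = 80 ms, alpha = 1/8
New EstRTT = (1 - alpha) * EstRTT + alpha * SampleRTT
(7/8) * 100 = 87.5
(1/8) * 80 = 10
New EstRTT = 87.5 + 10 = 97.5 ms -> 97.50 ms (2 dp)

97.50


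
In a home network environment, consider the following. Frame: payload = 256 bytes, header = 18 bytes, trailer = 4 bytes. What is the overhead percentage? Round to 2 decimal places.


Given: payload = 256 B, header = 18 B, trailer = 4 B
Overhead bytes = header + trailer = 18 + 4 = 22
Total frame = payload + overhead = 256 + 22 = 278
Overhead % = 22 / 278 * 100 = 7.9137% -> 7.91% (2 dp)

7.91


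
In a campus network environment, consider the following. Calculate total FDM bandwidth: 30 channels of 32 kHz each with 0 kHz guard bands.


Given: 30 channels, 32 kHz each, guard = 0 kHz
Channel bandwidth = 30 * 32 = 960 kHz
Guard bands = 29 gaps * 0 kHz = 0 kHz
Total = 960 + 0 = 960 kHz

960


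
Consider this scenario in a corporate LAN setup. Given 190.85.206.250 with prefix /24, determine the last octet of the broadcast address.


Given: IP = 190.85.206.250, prefix = /24
Host bits = 32 - 24 = 8
Network last octet = 250 AND mask = 0
Host part size = 2^8 - 1 = 255
Broadcast last octet = 0 OR 255 = 255

255


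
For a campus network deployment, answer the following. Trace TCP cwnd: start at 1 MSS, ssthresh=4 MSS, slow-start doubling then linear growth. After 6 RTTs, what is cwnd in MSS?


RTT 0: cwnd = 1 MSS (initial)
RTT 1: cwnd = 2 MSS (slow start, doubled)
RTT 2: cwnd = 4 MSS (slow start, doubled)
RTT 3: cwnd = 5 MSS (congestion avoidance, +1)
RTT 4: cwnd = 6 MSS (congestion avoidance, +1)
RTT 5: cwnd = 7 MSS (congestion avoidance, +1)
RTT 6: cwnd = 8 MSS (congestion avoidance, +1)

8


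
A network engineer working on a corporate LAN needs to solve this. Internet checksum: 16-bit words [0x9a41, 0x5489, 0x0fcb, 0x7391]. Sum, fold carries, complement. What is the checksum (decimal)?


Given words: [0x9a41, 0x5489, 0x0fcb, 0x7391]
Step 1: Sum all words
Raw sum = 39489 + 21641 + 4043 + 29585 = 94758
Step 2: Fold carry: (29222 + 1) = 29223
One's complement = ~29223 & 0xFFFF = 36312

36312


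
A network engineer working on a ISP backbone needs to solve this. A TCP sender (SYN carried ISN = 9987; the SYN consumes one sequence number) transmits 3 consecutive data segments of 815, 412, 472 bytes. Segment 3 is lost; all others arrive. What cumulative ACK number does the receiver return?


SYN uses sequence number 9987; first data byte = ISN + 1 = 9988.
Segment 1: SEQ = 9988, len = 815 B, covers [9988, 10802]
Segment 2: SEQ = 10803, len = 412 B, covers [10803, 11214]
Segment 3: SEQ = 11215, len = 472 B, covers [11215, 11686] [LOST]
In-order data received: bytes [9988, 11214] (segments 1..2).
Segment 3 missing -> gap begins at byte 11215.
Cumulative ACK = next expected in-order byte = 9988 + 815 + 412 = 11215

11215


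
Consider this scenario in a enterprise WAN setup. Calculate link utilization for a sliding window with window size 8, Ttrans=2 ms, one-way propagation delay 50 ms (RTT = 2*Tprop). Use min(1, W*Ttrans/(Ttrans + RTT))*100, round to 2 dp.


Given: W = 8, Ttrans = 2 ms, RTT = 100 ms (= 2 * Tprop, Tprop = 50 ms)
Cycle time = Ttrans + RTT = 2 + 100 = 102 ms (first packet sent until its ACK returns)
W * Ttrans = 8 * 2 = 16 ms of sending per cycle
W * Ttrans / (Ttrans + RTT) = 16 / 102 = 0.156863
U = min(1, 0.156863) = 0.156863
U% = 15.69%

15.69


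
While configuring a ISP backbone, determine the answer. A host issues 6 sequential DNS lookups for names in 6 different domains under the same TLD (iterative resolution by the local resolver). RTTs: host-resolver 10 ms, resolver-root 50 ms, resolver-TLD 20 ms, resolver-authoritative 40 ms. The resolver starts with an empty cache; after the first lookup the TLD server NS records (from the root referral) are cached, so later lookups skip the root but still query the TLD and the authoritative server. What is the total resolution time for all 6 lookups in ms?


Lookup 1 (cold cache): local + root + TLD + auth = 10 + 50 + 20 + 40 = 120 ms
Lookups 2..6 (TLD NS cached -> skip root; new domain -> still ask TLD and auth): local + TLD + auth = 10 + 20 + 40 = 70 ms each
Remaining 5 lookups: 5 * 70 = 350 ms
Total = 120 + 350 = 470 ms

470


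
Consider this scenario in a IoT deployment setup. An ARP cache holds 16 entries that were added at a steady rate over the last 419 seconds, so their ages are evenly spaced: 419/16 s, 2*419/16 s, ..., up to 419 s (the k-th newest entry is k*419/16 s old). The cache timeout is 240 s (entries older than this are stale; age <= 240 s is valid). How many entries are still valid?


Ages are k * 419/16 s for k = 1..16 (spacing = 26.1875 s).
Entry k is valid iff k * 419/16 <= 240 iff k <= 16 * 240 / 419 = 9.1647
n_valid = floor(9.1647) = 9
(n_stale = 16 - 9 = 7)

9


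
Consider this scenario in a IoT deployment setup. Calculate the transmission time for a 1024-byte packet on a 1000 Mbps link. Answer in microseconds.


Given: packet = 1024 bytes, bandwidth = 1000 Mbps
Packet in bits = 1024 * 8 = 8192 bits
Bandwidth = 1000 * 10^6 = 1000000000 bps
Time = 8192 / 1000000000 seconds
Time in us = 8192 * 10^6 / 1000000000 = 8.192

8.192


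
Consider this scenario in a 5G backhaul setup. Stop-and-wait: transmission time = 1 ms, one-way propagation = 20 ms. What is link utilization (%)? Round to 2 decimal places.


Given: Ttrans = 1 ms, Tprop = 20 ms
RTT = 2 * Tprop = 2 * 20 = 40 ms
U = Ttrans / (Ttrans + RTT)
U = 1 / (1 + 40)
U = 1 / 41 = 0.02439
U% = 2.44%

2.44


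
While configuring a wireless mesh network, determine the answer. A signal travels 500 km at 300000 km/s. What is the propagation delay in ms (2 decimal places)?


Given: distance = 500 km, speed = 300000 km/s
Delay = distance / speed = 500 / 300000 seconds
Delay in ms = 500 * 1000 / 300000
Delay = 1.6667 ms
Rounded to 2 dp = 1.67 ms

1.67


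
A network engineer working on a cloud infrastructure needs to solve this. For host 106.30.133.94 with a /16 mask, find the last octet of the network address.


Given: IP = 106.30.133.94, prefix = /16
Subnet mask = 255.255.0.0
Last octet of IP: 94
Last octet of mask: 0
Network last octet = 94 AND 0 = 0

0


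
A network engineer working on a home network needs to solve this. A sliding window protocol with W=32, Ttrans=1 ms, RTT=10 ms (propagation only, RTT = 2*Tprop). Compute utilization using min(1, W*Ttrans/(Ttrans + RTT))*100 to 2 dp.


Given: W = 32, Ttrans = 1 ms, RTT = 10 ms (= 2 * Tprop, Tprop = 5 ms)
Cycle time = Ttrans + RTT = 1 + 10 = 11 ms (first packet sent until its ACK returns)
W * Ttrans = 32 * 1 = 32 ms of sending per cycle
W * Ttrans / (Ttrans + RTT) = 32 / 11 = 2.909091
U = min(1, 2.909091) = 1.000000
U% = 100.00%

100.00


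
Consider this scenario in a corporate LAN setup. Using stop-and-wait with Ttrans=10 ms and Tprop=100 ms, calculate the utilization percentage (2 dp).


Given: Ttrans = 10 ms, Tprop = 100 ms
RTT = 2 * Tprop = 2 * 100 = 200 ms
U = Ttrans / (Ttrans + RTT)
U = 10 / (10 + 200)
U = 10 / 210 = 0.047619
U% = 4.76%

4.76


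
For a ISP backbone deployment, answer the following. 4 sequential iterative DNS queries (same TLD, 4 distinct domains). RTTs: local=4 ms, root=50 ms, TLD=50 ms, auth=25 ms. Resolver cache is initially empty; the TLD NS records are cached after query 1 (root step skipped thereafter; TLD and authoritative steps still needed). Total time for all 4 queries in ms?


Lookup 1 (cold cache): local + root + TLD + auth = 4 + 50 + 50 + 25 = 129 ms
Lookups 2..4 (TLD NS cached -> skip root; new domain -> still ask TLD and auth): local + TLD + auth = 4 + 50 + 25 = 79 ms each
Remaining 3 lookups: 3 * 79 = 237 ms
Total = 129 + 237 = 366 ms

366


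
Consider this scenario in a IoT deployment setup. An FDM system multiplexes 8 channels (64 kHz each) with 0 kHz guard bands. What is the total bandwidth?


Given: 8 channels, 64 kHz each, guard = 0 kHz
Channel bandwidth = 8 * 64 = 512 kHz
Guard bands = 7 gaps * 0 kHz = 0 kHz
Total = 512 + 0 = 512 kHz

512


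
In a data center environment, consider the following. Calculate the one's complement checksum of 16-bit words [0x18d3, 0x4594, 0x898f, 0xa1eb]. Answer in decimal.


Given words: [0x18d3, 0x4594, 0x898f, 0xa1eb]
Step 1: Sum all words
Raw sum = 6355 + 17812 + 35215 + 41451 = 100833
Step 2: Fold carry: (35297 + 1) = 35298
One's complement = ~35298 & 0xFFFF = 30237

30237


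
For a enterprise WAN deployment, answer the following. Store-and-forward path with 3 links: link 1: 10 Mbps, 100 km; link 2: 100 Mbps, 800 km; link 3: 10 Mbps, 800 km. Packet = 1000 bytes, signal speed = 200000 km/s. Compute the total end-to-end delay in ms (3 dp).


Packet = 1000 bytes = 8000 bits. Store-and-forward: sum (t_trans + t_prop) per link.
Link 1: t_trans = 8000/(10*10^6) s = 0.8000 ms; t_prop = 100/200000 s = 0.5000 ms; subtotal = 1.3000 ms
Link 2: t_trans = 8000/(100*10^6) s = 0.0800 ms; t_prop = 800/200000 s = 4.0000 ms; subtotal = 4.0800 ms
Link 3: t_trans = 8000/(10*10^6) s = 0.8000 ms; t_prop = 800/200000 s = 4.0000 ms; subtotal = 4.8000 ms
End-to-end = 1.3000 + 4.0800 + 4.8000 = 10.1800 ms -> 10.180 ms (3 dp)

10.180


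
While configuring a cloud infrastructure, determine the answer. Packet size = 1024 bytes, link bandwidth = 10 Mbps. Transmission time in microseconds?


Given: packet = 1024 bytes, bandwidth = 10 Mbps
Packet in bits = 1024 * 8 = 8192 bits
Bandwidth = 10 * 10^6 = 10000000 bps
Time = 8192 / 10000000 seconds
Time in us = 8192 * 10^6 / 10000000 = 819.2

819.2


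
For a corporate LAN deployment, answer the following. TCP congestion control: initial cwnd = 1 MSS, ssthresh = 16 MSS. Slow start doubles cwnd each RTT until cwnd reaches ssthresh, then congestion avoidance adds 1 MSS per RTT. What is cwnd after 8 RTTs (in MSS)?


RTT 0: cwnd = 1 MSS (initial)
RTT 1: cwnd = 2 MSS (slow start, doubled)
RTT 2: cwnd = 4 MSS (slow start, doubled)
RTT 3: cwnd = 8 MSS (slow start, doubled)
RTT 4: cwnd = 16 MSS (slow start, doubled)
RTT 5: cwnd = 17 MSS (congestion avoidance, +1)
RTT 6: cwnd = 18 MSS (congestion avoidance, +1)
RTT 7: cwnd = 19 MSS (congestion avoidance, +1)
RTT 8: cwnd = 20 MSS (congestion avoidance, +1)

20


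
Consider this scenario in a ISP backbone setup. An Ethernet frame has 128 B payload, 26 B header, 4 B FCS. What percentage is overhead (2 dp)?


Given: payload = 128 B, header = 26 B, trailer = 4 B
Overhead bytes = header + trailer = 26 + 4 = 30
Total frame = payload + overhead = 128 + 30 = 158
Overhead % = 30 / 158 * 100 = 18.9873% -> 18.99% (2 dp)

18.99


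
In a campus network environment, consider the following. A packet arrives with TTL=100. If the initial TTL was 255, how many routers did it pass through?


Given: initial TTL = 255, received TTL = 100
Hops = initial TTL - received TTL
Hops = 255 - 100 = 155

155


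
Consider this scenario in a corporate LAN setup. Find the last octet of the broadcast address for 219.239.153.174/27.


Given: IP = 219.239.153.174, prefix = /27
Host bits = 32 - 27 = 5
Network last octet = 174 AND mask = 160
Host part size = 2^5 - 1 = 31
Broadcast last octet = 160 OR 31 = 191

191


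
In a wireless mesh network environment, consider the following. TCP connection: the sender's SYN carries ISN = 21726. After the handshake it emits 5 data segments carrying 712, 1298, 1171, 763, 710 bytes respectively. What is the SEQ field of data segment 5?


The SYN occupies sequence number ISN = 21726, so the first data byte is ISN + 1 = 21727.
SEQ of data segment i = (ISN + 1) + sum of payload sizes of segments 1..i-1.
Segment 1: SEQ = 21727, payload = 712 bytes
Segment 2: SEQ = 22439, payload = 1298 bytes
Segment 3: SEQ = 23737, payload = 1171 bytes
Segment 4: SEQ = 24908, payload = 763 bytes
Segment 5: SEQ = 25671, payload = 710 bytes
SEQ of segment 5 = 21727 + 712 + 1298 + 1171 + 763 = 25671

25671


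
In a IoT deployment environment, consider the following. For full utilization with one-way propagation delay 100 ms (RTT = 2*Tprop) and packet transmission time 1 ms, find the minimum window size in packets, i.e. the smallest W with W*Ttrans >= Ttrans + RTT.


Given: Ttrans = 1 ms, RTT = 200 ms (= 2 * Tprop, Tprop = 100 ms)
Time until first ACK returns = Ttrans + RTT = 1 + 200 = 201 ms
Need W * Ttrans >= Ttrans + RTT  ->  W >= (Ttrans + RTT) / Ttrans
(Ttrans + RTT) / Ttrans = 201 / 1 = 201
W_min = ceil(201) = 201

201


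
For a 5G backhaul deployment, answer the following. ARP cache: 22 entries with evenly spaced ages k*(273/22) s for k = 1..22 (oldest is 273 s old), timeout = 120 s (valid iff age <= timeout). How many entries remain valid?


Ages are k * 273/22 s for k = 1..22 (spacing = 12.4091 s).
Entry k is valid iff k * 273/22 <= 120 iff k <= 22 * 120 / 273 = 9.6703
n_valid = floor(9.6703) = 9
(n_stale = 22 - 9 = 13)

9


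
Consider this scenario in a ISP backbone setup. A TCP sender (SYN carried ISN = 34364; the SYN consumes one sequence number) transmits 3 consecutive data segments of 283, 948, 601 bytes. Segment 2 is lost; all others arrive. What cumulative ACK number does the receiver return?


SYN uses sequence number 34364; first data byte = ISN + 1 = 34365.
Segment 1: SEQ = 34365, len = 283 B, covers [34365, 34647]
Segment 2: SEQ = 34648, len = 948 B, covers [34648, 35595] [LOST]
Segment 3: SEQ = 35596, len = 601 B, covers [35596, 36196]
In-order data received: bytes [34365, 34647] (segments 1..1).
Segment 2 missing -> gap begins at byte 34648; later segments buffered out of order.
Cumulative ACK = next expected in-order byte = 34365 + 283 = 34648

34648


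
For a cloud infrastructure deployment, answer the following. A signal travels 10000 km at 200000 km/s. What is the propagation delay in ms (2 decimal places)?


Given: distance = 10000 km, speed = 200000 km/s
Delay = distance / speed = 10000 / 200000 seconds
Delay in ms = 10000 * 1000 / 200000
Delay = 50.0000 ms
Rounded to 2 dp = 50.00 ms

50.00
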